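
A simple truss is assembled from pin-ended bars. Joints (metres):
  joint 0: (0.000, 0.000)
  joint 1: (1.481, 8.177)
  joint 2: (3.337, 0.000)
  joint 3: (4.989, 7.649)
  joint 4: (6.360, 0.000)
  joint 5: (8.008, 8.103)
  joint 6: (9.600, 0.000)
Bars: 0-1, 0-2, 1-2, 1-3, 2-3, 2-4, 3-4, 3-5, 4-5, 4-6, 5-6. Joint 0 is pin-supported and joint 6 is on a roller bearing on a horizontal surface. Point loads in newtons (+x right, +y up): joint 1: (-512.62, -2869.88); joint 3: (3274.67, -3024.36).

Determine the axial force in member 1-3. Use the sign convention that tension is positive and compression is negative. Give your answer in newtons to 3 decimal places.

489.276

N=7 nodes, M=11 members, R=3 reactions → 2N=14, M+R=14
member 0 (0-1): L=8.3100, (cx,cy)=(0.1782,0.9840)
member 1 (0-2): L=3.3370, (cx,cy)=(1.0000,0.0000)
member 2 (1-2): L=8.3850, (cx,cy)=(0.2213,-0.9752)
member 3 (1-3): L=3.5475, (cx,cy)=(0.9889,-0.1488)
member 4 (2-3): L=7.8254, (cx,cy)=(0.2111,0.9775)
member 5 (2-4): L=3.0230, (cx,cy)=(1.0000,0.0000)
member 6 (3-4): L=7.7709, (cx,cy)=(0.1764,-0.9843)
member 7 (3-5): L=3.0529, (cx,cy)=(0.9889,0.1487)
member 8 (4-5): L=8.2689, (cx,cy)=(0.1993,0.9799)
member 9 (4-6): L=3.2400, (cx,cy)=(1.0000,0.0000)
member 10 (5-6): L=8.2579, (cx,cy)=(0.1928,-0.9812)
solve A·x = −loads:
  F[0-1] = -1735.0285 N (compression)
  F[0-2] = +3071.2637 N (tension)
  F[1-2] = -1266.8748 N (compression)
  F[1-3] = +489.2760 N (tension)
  F[2-3] = +1263.9356 N (tension)
  F[2-4] = +2524.0162 N (tension)
  F[3-4] = -4517.5588 N (compression)
  F[3-5] = -1746.4129 N (compression)
  F[4-5] = +4537.7294 N (tension)
  F[4-6] = +822.6193 N (tension)
  F[5-6] = -4267.0327 N (compression)
  Rx@0 = -2762.0500 N
  Ry@0 = +1707.2524 N
  Ry@6 = +4186.9876 N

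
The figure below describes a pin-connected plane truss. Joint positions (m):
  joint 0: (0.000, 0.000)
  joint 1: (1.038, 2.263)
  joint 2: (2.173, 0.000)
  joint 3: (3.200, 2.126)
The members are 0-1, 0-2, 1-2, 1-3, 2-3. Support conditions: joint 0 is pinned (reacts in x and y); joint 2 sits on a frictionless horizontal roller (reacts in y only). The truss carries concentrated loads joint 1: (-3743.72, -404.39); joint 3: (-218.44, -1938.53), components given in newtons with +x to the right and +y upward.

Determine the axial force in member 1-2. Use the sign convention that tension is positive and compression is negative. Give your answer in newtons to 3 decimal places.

3310.300

N=4 nodes, M=5 members, R=3 reactions → 2N=8, M+R=8
member 0 (0-1): L=2.4897, (cx,cy)=(0.4169,0.9089)
member 1 (0-2): L=2.1730, (cx,cy)=(1.0000,0.0000)
member 2 (1-2): L=2.5317, (cx,cy)=(0.4483,-0.8939)
member 3 (1-3): L=2.1663, (cx,cy)=(0.9980,-0.0632)
member 4 (2-3): L=2.3611, (cx,cy)=(0.4350,0.9004)
solve A·x = −loads:
  F[0-1] = -3748.8831 N (compression)
  F[0-2] = -2399.1852 N (compression)
  F[1-2] = +3310.3003 N (tension)
  F[1-3] = +698.0712 N (tension)
  F[2-3] = -2103.8353 N (compression)
  Rx@0 = +3962.1600 N
  Ry@0 = +3407.5261 N
  Ry@2 = -1064.6061 N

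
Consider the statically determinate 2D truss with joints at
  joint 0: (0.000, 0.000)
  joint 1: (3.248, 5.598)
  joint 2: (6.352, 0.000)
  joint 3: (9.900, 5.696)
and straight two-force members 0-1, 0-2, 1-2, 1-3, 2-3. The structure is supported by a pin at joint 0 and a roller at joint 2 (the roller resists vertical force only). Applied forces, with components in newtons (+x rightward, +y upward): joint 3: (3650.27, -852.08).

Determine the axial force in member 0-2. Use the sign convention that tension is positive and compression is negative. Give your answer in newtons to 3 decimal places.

1474.939

N=4 nodes, M=5 members, R=3 reactions → 2N=8, M+R=8
member 0 (0-1): L=6.4720, (cx,cy)=(0.5019,0.8650)
member 1 (0-2): L=6.3520, (cx,cy)=(1.0000,0.0000)
member 2 (1-2): L=6.4010, (cx,cy)=(0.4849,-0.8746)
member 3 (1-3): L=6.6527, (cx,cy)=(0.9999,0.0147)
member 4 (2-3): L=6.7106, (cx,cy)=(0.5287,0.8488)
solve A·x = −loads:
  F[0-1] = +4334.6051 N (tension)
  F[0-2] = +1474.9389 N (tension)
  F[1-2] = -4215.9323 N (compression)
  F[1-3] = +4220.2062 N (tension)
  F[2-3] = -1077.1041 N (compression)
  Rx@0 = -3650.2700 N
  Ry@0 = -3749.2314 N
  Ry@2 = +4601.3114 N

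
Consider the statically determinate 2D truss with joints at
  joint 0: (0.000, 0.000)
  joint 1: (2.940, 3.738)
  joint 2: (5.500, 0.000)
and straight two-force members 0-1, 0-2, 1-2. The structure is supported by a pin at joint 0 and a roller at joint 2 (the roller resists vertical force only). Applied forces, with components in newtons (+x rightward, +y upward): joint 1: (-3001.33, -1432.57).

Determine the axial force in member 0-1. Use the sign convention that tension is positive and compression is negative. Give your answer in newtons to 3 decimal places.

-3443.472

N=3 nodes, M=3 members, R=3 reactions → 2N=6, M+R=6
member 0 (0-1): L=4.7557, (cx,cy)=(0.6182,0.7860)
member 1 (0-2): L=5.5000, (cx,cy)=(1.0000,0.0000)
member 2 (1-2): L=4.5306, (cx,cy)=(0.5650,-0.8251)
solve A·x = −loads:
  F[0-1] = -3443.4716 N (compression)
  F[0-2] = -872.5362 N (compression)
  F[1-2] = +1544.1811 N (tension)
  Rx@0 = +3001.3300 N
  Ry@0 = +2706.6092 N
  Ry@2 = -1274.0392 N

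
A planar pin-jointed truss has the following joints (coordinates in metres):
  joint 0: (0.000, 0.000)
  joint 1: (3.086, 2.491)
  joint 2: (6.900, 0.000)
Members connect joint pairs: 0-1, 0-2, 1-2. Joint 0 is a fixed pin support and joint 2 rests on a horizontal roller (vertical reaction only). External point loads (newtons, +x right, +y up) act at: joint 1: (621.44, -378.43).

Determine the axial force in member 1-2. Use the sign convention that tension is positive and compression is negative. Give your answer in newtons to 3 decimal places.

-719.794

N=3 nodes, M=3 members, R=3 reactions → 2N=6, M+R=6
member 0 (0-1): L=3.9659, (cx,cy)=(0.7781,0.6281)
member 1 (0-2): L=6.9000, (cx,cy)=(1.0000,0.0000)
member 2 (1-2): L=4.5554, (cx,cy)=(0.8372,-0.5468)
solve A·x = −loads:
  F[0-1] = +24.1526 N (tension)
  F[0-2] = +602.6461 N (tension)
  F[1-2] = -719.7941 N (compression)
  Rx@0 = -621.4400 N
  Ry@0 = -15.1703 N
  Ry@2 = +393.6003 N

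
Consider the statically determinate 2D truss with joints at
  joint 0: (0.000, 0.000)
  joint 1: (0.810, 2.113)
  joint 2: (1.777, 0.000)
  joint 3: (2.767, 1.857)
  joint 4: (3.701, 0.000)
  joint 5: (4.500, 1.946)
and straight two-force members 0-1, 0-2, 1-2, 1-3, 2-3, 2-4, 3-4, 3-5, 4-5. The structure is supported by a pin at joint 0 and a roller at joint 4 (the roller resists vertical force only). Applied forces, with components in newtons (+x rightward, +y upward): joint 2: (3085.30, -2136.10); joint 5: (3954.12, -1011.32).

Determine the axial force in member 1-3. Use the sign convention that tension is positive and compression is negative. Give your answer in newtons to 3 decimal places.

1070.817

N=6 nodes, M=9 members, R=3 reactions → 2N=12, M+R=12
member 0 (0-1): L=2.2629, (cx,cy)=(0.3579,0.9337)
member 1 (0-2): L=1.7770, (cx,cy)=(1.0000,0.0000)
member 2 (1-2): L=2.3238, (cx,cy)=(0.4161,-0.9093)
member 3 (1-3): L=1.9737, (cx,cy)=(0.9916,-0.1297)
member 4 (2-3): L=2.1044, (cx,cy)=(0.4704,0.8824)
member 5 (2-4): L=1.9240, (cx,cy)=(1.0000,0.0000)
member 6 (3-4): L=2.0787, (cx,cy)=(0.4493,-0.8934)
member 7 (3-5): L=1.7353, (cx,cy)=(0.9987,0.0513)
member 8 (4-5): L=2.1036, (cx,cy)=(0.3798,0.9251)
solve A·x = −loads:
  F[0-1] = +1271.1744 N (tension)
  F[0-2] = +6584.4127 N (tension)
  F[1-2] = -1458.0891 N (compression)
  F[1-3] = +1070.8166 N (tension)
  F[2-3] = +3923.1855 N (tension)
  F[2-4] = +1046.7250 N (tension)
  F[3-4] = -3463.1090 N (compression)
  F[3-5] = +4469.3528 N (tension)
  F[4-5] = -1341.0417 N (compression)
  Rx@0 = -7039.4200 N
  Ry@0 = -1186.9510 N
  Ry@4 = +4334.3710 N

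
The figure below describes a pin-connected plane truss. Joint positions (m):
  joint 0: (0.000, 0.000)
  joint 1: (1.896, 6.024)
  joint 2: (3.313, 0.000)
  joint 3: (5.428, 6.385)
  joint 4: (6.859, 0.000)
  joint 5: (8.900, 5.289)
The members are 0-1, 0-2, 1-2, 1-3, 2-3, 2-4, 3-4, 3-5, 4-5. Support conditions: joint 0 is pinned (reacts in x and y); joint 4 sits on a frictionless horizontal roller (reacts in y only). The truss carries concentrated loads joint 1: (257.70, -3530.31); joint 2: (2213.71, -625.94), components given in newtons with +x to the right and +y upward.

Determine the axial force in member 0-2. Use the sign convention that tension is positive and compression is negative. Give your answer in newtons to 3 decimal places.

N=6 nodes, M=9 members, R=3 reactions → 2N=12, M+R=12
member 0 (0-1): L=6.3153, (cx,cy)=(0.3002,0.9539)
member 1 (0-2): L=3.3130, (cx,cy)=(1.0000,0.0000)
member 2 (1-2): L=6.1884, (cx,cy)=(0.2290,-0.9734)
member 3 (1-3): L=3.5504, (cx,cy)=(0.9948,0.1017)
member 4 (2-3): L=6.7262, (cx,cy)=(0.3144,0.9493)
member 5 (2-4): L=3.5460, (cx,cy)=(1.0000,0.0000)
member 6 (3-4): L=6.5434, (cx,cy)=(0.2187,-0.9758)
member 7 (3-5): L=3.6409, (cx,cy)=(0.9536,-0.3010)
member 8 (4-5): L=5.6691, (cx,cy)=(0.3600,0.9329)
solve A·x = −loads:
  F[0-1] = -2779.9581 N (compression)
  F[0-2] = +3306.0142 N (tension)
  F[1-2] = -993.3794 N (compression)
  F[1-3] = -869.3494 N (compression)
  F[2-3] = +1678.0439 N (tension)
  F[2-4] = +337.1945 N (tension)
  F[3-4] = -1541.8559 N (compression)
  F[3-5] = -0.0000 N (compression)
  F[4-5] = +0.0000 N (tension)
  Rx@0 = -2471.4100 N
  Ry@0 = +2651.7170 N
  Ry@4 = +1504.5330 N

3306.014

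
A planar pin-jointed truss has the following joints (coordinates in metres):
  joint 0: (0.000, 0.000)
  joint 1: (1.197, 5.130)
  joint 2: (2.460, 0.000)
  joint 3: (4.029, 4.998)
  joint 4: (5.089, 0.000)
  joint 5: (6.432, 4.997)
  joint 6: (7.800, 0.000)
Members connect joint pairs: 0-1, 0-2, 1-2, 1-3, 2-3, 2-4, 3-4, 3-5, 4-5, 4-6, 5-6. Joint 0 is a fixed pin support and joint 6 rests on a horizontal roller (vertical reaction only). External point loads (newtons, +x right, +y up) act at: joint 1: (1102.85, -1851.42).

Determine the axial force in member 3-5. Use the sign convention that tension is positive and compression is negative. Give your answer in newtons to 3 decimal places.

N=7 nodes, M=11 members, R=3 reactions → 2N=14, M+R=14
member 0 (0-1): L=5.2678, (cx,cy)=(0.2272,0.9738)
member 1 (0-2): L=2.4600, (cx,cy)=(1.0000,0.0000)
member 2 (1-2): L=5.2832, (cx,cy)=(0.2391,-0.9710)
member 3 (1-3): L=2.8351, (cx,cy)=(0.9989,-0.0466)
member 4 (2-3): L=5.2385, (cx,cy)=(0.2995,0.9541)
member 5 (2-4): L=2.6290, (cx,cy)=(1.0000,0.0000)
member 6 (3-4): L=5.1092, (cx,cy)=(0.2075,-0.9782)
member 7 (3-5): L=2.4030, (cx,cy)=(1.0000,-0.0004)
member 8 (4-5): L=5.1743, (cx,cy)=(0.2596,0.9657)
member 9 (4-6): L=2.7110, (cx,cy)=(1.0000,0.0000)
member 10 (5-6): L=5.1809, (cx,cy)=(0.2640,-0.9645)
solve A·x = −loads:
  F[0-1] = -864.5786 N (compression)
  F[0-2] = +1299.3079 N (tension)
  F[1-2] = -988.5761 N (compression)
  F[1-3] = -1064.1327 N (compression)
  F[2-3] = +1006.1002 N (tension)
  F[2-4] = +761.6377 N (tension)
  F[3-4] = -1031.6778 N (compression)
  F[3-5] = -547.5954 N (compression)
  F[4-5] = +1045.0440 N (tension)
  F[4-6] = +276.3534 N (tension)
  F[5-6] = -1046.6022 N (compression)
  Rx@0 = -1102.8500 N
  Ry@0 = +841.9623 N
  Ry@6 = +1009.4577 N

-547.595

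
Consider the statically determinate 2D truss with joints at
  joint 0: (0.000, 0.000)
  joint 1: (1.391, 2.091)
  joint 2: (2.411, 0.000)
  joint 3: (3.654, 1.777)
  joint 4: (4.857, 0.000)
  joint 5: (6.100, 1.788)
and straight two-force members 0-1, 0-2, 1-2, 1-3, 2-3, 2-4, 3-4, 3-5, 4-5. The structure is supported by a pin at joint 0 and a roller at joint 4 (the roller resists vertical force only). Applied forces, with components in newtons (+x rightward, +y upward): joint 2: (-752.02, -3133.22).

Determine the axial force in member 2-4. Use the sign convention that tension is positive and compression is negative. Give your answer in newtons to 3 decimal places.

1052.927

N=6 nodes, M=9 members, R=3 reactions → 2N=12, M+R=12
member 0 (0-1): L=2.5114, (cx,cy)=(0.5539,0.8326)
member 1 (0-2): L=2.4110, (cx,cy)=(1.0000,0.0000)
member 2 (1-2): L=2.3265, (cx,cy)=(0.4384,-0.8988)
member 3 (1-3): L=2.2847, (cx,cy)=(0.9905,-0.1374)
member 4 (2-3): L=2.1686, (cx,cy)=(0.5732,0.8194)
member 5 (2-4): L=2.4460, (cx,cy)=(1.0000,0.0000)
member 6 (3-4): L=2.1459, (cx,cy)=(0.5606,-0.8281)
member 7 (3-5): L=2.4460, (cx,cy)=(1.0000,0.0045)
member 8 (4-5): L=2.1776, (cx,cy)=(0.5708,0.8211)
solve A·x = −loads:
  F[0-1] = -1895.1439 N (compression)
  F[0-2] = +297.6489 N (tension)
  F[1-2] = +2056.8944 N (tension)
  F[1-3] = -1970.1558 N (compression)
  F[2-3] = +1567.6180 N (tension)
  F[2-4] = +1052.9268 N (tension)
  F[3-4] = -1878.2114 N (compression)
  F[3-5] = +0.0000 N (tension)
  F[4-5] = -0.0000 N (compression)
  Rx@0 = +752.0200 N
  Ry@0 = +1577.8991 N
  Ry@4 = +1555.3209 N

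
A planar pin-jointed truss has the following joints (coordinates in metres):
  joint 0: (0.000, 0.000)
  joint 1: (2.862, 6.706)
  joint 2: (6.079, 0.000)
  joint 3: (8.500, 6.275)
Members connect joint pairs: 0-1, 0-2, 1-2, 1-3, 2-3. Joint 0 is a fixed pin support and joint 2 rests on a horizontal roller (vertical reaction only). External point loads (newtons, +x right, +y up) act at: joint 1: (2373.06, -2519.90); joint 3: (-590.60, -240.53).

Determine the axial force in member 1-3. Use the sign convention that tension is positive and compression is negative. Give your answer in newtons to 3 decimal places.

-484.949

N=4 nodes, M=5 members, R=3 reactions → 2N=8, M+R=8
member 0 (0-1): L=7.2912, (cx,cy)=(0.3925,0.9197)
member 1 (0-2): L=6.0790, (cx,cy)=(1.0000,0.0000)
member 2 (1-2): L=7.4377, (cx,cy)=(0.4325,-0.9016)
member 3 (1-3): L=5.6545, (cx,cy)=(0.9971,-0.0762)
member 4 (2-3): L=6.7258, (cx,cy)=(0.3600,0.9330)
solve A·x = −loads:
  F[0-1] = +837.6762 N (tension)
  F[0-2] = +1453.6483 N (tension)
  F[1-2] = -3608.3649 N (compression)
  F[1-3] = -484.9489 N (compression)
  F[2-3] = -297.4313 N (compression)
  Rx@0 = -1782.4600 N
  Ry@0 = -770.4442 N
  Ry@2 = +3530.8742 N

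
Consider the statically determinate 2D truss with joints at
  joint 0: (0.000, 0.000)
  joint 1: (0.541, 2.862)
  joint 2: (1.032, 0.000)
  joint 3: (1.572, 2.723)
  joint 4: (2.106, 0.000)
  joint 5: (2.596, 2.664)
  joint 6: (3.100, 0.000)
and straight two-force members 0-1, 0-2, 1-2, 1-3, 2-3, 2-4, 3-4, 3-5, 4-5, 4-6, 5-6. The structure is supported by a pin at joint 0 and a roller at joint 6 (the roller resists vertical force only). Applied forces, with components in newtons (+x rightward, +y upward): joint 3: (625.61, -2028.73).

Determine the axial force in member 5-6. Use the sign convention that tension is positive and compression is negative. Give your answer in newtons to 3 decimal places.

-1606.287

N=7 nodes, M=11 members, R=3 reactions → 2N=14, M+R=14
member 0 (0-1): L=2.9127, (cx,cy)=(0.1857,0.9826)
member 1 (0-2): L=1.0320, (cx,cy)=(1.0000,0.0000)
member 2 (1-2): L=2.9038, (cx,cy)=(0.1691,-0.9856)
member 3 (1-3): L=1.0403, (cx,cy)=(0.9910,-0.1336)
member 4 (2-3): L=2.7760, (cx,cy)=(0.1945,0.9809)
member 5 (2-4): L=1.0740, (cx,cy)=(1.0000,0.0000)
member 6 (3-4): L=2.7749, (cx,cy)=(0.1924,-0.9813)
member 7 (3-5): L=1.0257, (cx,cy)=(0.9983,-0.0575)
member 8 (4-5): L=2.7087, (cx,cy)=(0.1809,0.9835)
member 9 (4-6): L=0.9940, (cx,cy)=(1.0000,0.0000)
member 10 (5-6): L=2.7113, (cx,cy)=(0.1859,-0.9826)
solve A·x = −loads:
  F[0-1] = -458.4167 N (compression)
  F[0-2] = +710.7560 N (tension)
  F[1-2] = +479.7644 N (tension)
  F[1-3] = -167.7728 N (compression)
  F[2-3] = -482.0646 N (compression)
  F[2-4] = +885.6509 N (tension)
  F[3-4] = -1574.1386 N (compression)
  F[3-5] = -583.6875 N (compression)
  F[4-5] = +1570.6283 N (tension)
  F[4-6] = +298.5954 N (tension)
  F[5-6] = -1606.2874 N (compression)
  Rx@0 = -625.6100 N
  Ry@0 = +450.4398 N
  Ry@6 = +1578.2902 N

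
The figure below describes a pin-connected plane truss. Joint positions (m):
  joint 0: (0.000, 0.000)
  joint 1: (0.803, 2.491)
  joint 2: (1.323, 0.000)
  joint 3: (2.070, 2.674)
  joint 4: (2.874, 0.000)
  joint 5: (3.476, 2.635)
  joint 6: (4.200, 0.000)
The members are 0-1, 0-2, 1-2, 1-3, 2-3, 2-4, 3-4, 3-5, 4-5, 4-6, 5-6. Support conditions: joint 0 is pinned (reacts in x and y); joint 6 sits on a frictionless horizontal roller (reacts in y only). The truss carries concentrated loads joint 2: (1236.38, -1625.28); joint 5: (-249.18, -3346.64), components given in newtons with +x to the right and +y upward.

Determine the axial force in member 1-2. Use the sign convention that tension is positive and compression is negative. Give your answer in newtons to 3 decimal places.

1745.880

N=7 nodes, M=11 members, R=3 reactions → 2N=14, M+R=14
member 0 (0-1): L=2.6172, (cx,cy)=(0.3068,0.9518)
member 1 (0-2): L=1.3230, (cx,cy)=(1.0000,0.0000)
member 2 (1-2): L=2.5447, (cx,cy)=(0.2043,-0.9789)
member 3 (1-3): L=1.2801, (cx,cy)=(0.9897,0.1430)
member 4 (2-3): L=2.7764, (cx,cy)=(0.2691,0.9631)
member 5 (2-4): L=1.5510, (cx,cy)=(1.0000,0.0000)
member 6 (3-4): L=2.7923, (cx,cy)=(0.2879,-0.9576)
member 7 (3-5): L=1.4065, (cx,cy)=(0.9996,-0.0277)
member 8 (4-5): L=2.7029, (cx,cy)=(0.2227,0.9749)
member 9 (4-6): L=1.3260, (cx,cy)=(1.0000,0.0000)
member 10 (5-6): L=2.7327, (cx,cy)=(0.2649,-0.9643)
solve A·x = −loads:
  F[0-1] = -1940.1168 N (compression)
  F[0-2] = +1582.4530 N (tension)
  F[1-2] = +1745.8798 N (tension)
  F[1-3] = -961.8966 N (compression)
  F[2-3] = -86.9662 N (compression)
  F[2-4] = +726.2363 N (tension)
  F[3-4] = +261.4836 N (tension)
  F[3-5] = -1051.1118 N (compression)
  F[4-5] = -256.8614 N (compression)
  F[4-6] = +858.7369 N (tension)
  F[5-6] = -3241.2036 N (compression)
  Rx@0 = -987.2000 N
  Ry@0 = +1846.5446 N
  Ry@6 = +3125.3754 N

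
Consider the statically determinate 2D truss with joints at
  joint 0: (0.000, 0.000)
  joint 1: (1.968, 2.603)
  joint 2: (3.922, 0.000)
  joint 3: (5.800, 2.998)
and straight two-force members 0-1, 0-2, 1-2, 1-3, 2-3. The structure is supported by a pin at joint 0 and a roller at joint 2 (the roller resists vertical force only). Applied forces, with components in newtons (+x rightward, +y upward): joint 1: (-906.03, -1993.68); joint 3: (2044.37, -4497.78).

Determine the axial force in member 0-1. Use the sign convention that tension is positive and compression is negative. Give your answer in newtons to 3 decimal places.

2660.007

N=4 nodes, M=5 members, R=3 reactions → 2N=8, M+R=8
member 0 (0-1): L=3.2632, (cx,cy)=(0.6031,0.7977)
member 1 (0-2): L=3.9220, (cx,cy)=(1.0000,0.0000)
member 2 (1-2): L=3.2548, (cx,cy)=(0.6003,-0.7997)
member 3 (1-3): L=3.8523, (cx,cy)=(0.9947,0.1025)
member 4 (2-3): L=3.5376, (cx,cy)=(0.5309,0.8475)
solve A·x = −loads:
  F[0-1] = +2660.0067 N (tension)
  F[0-2] = -465.8688 N (compression)
  F[1-2] = -4476.1394 N (compression)
  F[1-3] = +5225.0019 N (tension)
  F[2-3] = -5939.5644 N (compression)
  Rx@0 = -1138.3400 N
  Ry@0 = -2121.8269 N
  Ry@2 = +8613.2869 N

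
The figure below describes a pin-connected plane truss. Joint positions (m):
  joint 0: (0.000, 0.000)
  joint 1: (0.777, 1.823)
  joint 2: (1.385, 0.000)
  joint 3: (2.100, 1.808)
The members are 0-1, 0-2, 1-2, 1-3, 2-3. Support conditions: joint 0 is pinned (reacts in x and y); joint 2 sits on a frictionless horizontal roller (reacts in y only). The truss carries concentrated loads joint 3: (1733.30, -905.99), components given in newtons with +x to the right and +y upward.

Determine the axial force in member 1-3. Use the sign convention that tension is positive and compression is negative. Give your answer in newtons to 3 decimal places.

2082.385

N=4 nodes, M=5 members, R=3 reactions → 2N=8, M+R=8
member 0 (0-1): L=1.9817, (cx,cy)=(0.3921,0.9199)
member 1 (0-2): L=1.3850, (cx,cy)=(1.0000,0.0000)
member 2 (1-2): L=1.9217, (cx,cy)=(0.3164,-0.9486)
member 3 (1-3): L=1.3231, (cx,cy)=(0.9999,-0.0113)
member 4 (2-3): L=1.9442, (cx,cy)=(0.3678,0.9299)
solve A·x = −loads:
  F[0-1] = +2968.0524 N (tension)
  F[0-2] = +569.5520 N (tension)
  F[1-2] = -2903.1277 N (compression)
  F[1-3] = +2082.3846 N (tension)
  F[2-3] = -948.8752 N (compression)
  Rx@0 = -1733.3000 N
  Ry@0 = -2730.3894 N
  Ry@2 = +3636.3794 N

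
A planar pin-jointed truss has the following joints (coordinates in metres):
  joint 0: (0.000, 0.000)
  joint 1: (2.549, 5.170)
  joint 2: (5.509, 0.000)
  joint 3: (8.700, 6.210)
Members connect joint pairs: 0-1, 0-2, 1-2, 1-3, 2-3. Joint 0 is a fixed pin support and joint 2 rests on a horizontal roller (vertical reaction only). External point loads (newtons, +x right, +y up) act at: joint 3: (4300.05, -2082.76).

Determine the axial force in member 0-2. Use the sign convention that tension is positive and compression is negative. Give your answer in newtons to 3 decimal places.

1315.392

N=4 nodes, M=5 members, R=3 reactions → 2N=8, M+R=8
member 0 (0-1): L=5.7642, (cx,cy)=(0.4422,0.8969)
member 1 (0-2): L=5.5090, (cx,cy)=(1.0000,0.0000)
member 2 (1-2): L=5.9574, (cx,cy)=(0.4969,-0.8678)
member 3 (1-3): L=6.2383, (cx,cy)=(0.9860,0.1667)
member 4 (2-3): L=6.9819, (cx,cy)=(0.4570,0.8894)
solve A·x = −loads:
  F[0-1] = +6749.4079 N (tension)
  F[0-2] = +1315.3924 N (tension)
  F[1-2] = -5829.7520 N (compression)
  F[1-3] = +5964.7114 N (tension)
  F[2-3] = -3459.6252 N (compression)
  Rx@0 = -4300.0500 N
  Ry@0 = -6053.6209 N
  Ry@2 = +8136.3809 N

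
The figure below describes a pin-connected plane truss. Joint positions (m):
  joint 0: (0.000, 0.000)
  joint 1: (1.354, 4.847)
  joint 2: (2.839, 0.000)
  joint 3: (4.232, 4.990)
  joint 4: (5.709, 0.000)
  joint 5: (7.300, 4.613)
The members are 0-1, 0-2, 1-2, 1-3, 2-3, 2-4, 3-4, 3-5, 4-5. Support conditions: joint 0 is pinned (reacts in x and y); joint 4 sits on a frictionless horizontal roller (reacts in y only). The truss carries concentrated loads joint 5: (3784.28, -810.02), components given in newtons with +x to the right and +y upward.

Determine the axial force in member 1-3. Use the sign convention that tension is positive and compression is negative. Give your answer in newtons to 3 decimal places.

1896.733

N=6 nodes, M=9 members, R=3 reactions → 2N=12, M+R=12
member 0 (0-1): L=5.0326, (cx,cy)=(0.2690,0.9631)
member 1 (0-2): L=2.8390, (cx,cy)=(1.0000,0.0000)
member 2 (1-2): L=5.0694, (cx,cy)=(0.2929,-0.9561)
member 3 (1-3): L=2.8816, (cx,cy)=(0.9988,0.0496)
member 4 (2-3): L=5.1808, (cx,cy)=(0.2689,0.9632)
member 5 (2-4): L=2.8700, (cx,cy)=(1.0000,0.0000)
member 6 (3-4): L=5.2040, (cx,cy)=(0.2838,-0.9589)
member 7 (3-5): L=3.0911, (cx,cy)=(0.9925,-0.1220)
member 8 (4-5): L=4.8797, (cx,cy)=(0.3260,0.9454)
solve A·x = −loads:
  F[0-1] = +3409.2307 N (tension)
  F[0-2] = +2867.0346 N (tension)
  F[1-2] = -3335.7248 N (compression)
  F[1-3] = +1896.7333 N (tension)
  F[2-3] = +3311.3369 N (tension)
  F[2-4] = +999.5377 N (tension)
  F[3-4] = -3923.9278 N (compression)
  F[3-5] = +3927.7543 N (tension)
  F[4-5] = -350.1076 N (compression)
  Rx@0 = -3784.2800 N
  Ry@0 = -3283.5217 N
  Ry@4 = +4093.5417 N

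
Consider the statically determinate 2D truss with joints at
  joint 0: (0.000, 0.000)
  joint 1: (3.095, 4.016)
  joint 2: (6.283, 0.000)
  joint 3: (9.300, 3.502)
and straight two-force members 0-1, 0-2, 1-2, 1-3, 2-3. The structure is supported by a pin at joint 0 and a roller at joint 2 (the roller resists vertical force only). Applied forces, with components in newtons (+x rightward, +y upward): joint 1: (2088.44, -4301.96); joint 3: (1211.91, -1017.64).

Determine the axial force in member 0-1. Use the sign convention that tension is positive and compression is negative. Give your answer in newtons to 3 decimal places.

399.240

N=4 nodes, M=5 members, R=3 reactions → 2N=8, M+R=8
member 0 (0-1): L=5.0702, (cx,cy)=(0.6104,0.7921)
member 1 (0-2): L=6.2830, (cx,cy)=(1.0000,0.0000)
member 2 (1-2): L=5.1275, (cx,cy)=(0.6217,-0.7832)
member 3 (1-3): L=6.2263, (cx,cy)=(0.9966,-0.0826)
member 4 (2-3): L=4.6224, (cx,cy)=(0.6527,0.7576)
solve A·x = −loads:
  F[0-1] = +399.2395 N (tension)
  F[0-2] = +3056.6441 N (tension)
  F[1-2] = -6102.5769 N (compression)
  F[1-3] = +1956.1680 N (tension)
  F[2-3] = -1130.0532 N (compression)
  Rx@0 = -3300.3500 N
  Ry@0 = -316.2272 N
  Ry@2 = +5635.8272 N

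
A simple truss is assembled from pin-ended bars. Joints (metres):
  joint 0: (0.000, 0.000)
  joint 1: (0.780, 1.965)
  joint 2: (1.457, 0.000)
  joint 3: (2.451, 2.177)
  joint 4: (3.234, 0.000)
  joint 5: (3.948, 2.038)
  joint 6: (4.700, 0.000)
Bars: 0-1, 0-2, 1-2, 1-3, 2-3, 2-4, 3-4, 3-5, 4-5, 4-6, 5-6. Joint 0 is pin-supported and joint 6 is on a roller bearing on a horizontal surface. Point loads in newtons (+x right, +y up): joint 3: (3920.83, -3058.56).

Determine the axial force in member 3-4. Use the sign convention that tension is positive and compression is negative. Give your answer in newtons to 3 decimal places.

N=7 nodes, M=11 members, R=3 reactions → 2N=14, M+R=14
member 0 (0-1): L=2.1141, (cx,cy)=(0.3689,0.9295)
member 1 (0-2): L=1.4570, (cx,cy)=(1.0000,0.0000)
member 2 (1-2): L=2.0784, (cx,cy)=(0.3257,-0.9455)
member 3 (1-3): L=1.6844, (cx,cy)=(0.9920,0.1259)
member 4 (2-3): L=2.3932, (cx,cy)=(0.4153,0.9097)
member 5 (2-4): L=1.7770, (cx,cy)=(1.0000,0.0000)
member 6 (3-4): L=2.3135, (cx,cy)=(0.3384,-0.9410)
member 7 (3-5): L=1.5034, (cx,cy)=(0.9957,-0.0925)
member 8 (4-5): L=2.1595, (cx,cy)=(0.3306,0.9438)
member 9 (4-6): L=1.4660, (cx,cy)=(1.0000,0.0000)
member 10 (5-6): L=2.1723, (cx,cy)=(0.3462,-0.9382)
solve A·x = −loads:
  F[0-1] = +379.3004 N (tension)
  F[0-2] = +3780.8898 N (tension)
  F[1-2] = -339.2704 N (compression)
  F[1-3] = +252.4612 N (tension)
  F[2-3] = +352.6209 N (tension)
  F[2-4] = +3523.9171 N (tension)
  F[3-4] = -3390.5332 N (compression)
  F[3-5] = -2386.6339 N (compression)
  F[4-5] = +3380.5792 N (tension)
  F[4-6] = +1258.6597 N (tension)
  F[5-6] = -3635.9095 N (compression)
  Rx@0 = -3920.8300 N
  Ry@0 = -352.5416 N
  Ry@6 = +3411.1016 N

-3390.533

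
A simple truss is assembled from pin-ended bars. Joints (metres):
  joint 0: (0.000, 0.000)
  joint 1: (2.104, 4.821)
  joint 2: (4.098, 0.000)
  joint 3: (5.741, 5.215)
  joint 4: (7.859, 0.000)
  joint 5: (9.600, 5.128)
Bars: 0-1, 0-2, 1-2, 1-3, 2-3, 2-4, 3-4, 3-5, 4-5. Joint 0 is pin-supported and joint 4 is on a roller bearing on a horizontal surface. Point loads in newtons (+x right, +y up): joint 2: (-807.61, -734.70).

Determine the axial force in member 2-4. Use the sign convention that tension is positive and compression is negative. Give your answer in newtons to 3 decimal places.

N=6 nodes, M=9 members, R=3 reactions → 2N=12, M+R=12
member 0 (0-1): L=5.2601, (cx,cy)=(0.4000,0.9165)
member 1 (0-2): L=4.0980, (cx,cy)=(1.0000,0.0000)
member 2 (1-2): L=5.2171, (cx,cy)=(0.3822,-0.9241)
member 3 (1-3): L=3.6583, (cx,cy)=(0.9942,0.1077)
member 4 (2-3): L=5.4677, (cx,cy)=(0.3005,0.9538)
member 5 (2-4): L=3.7610, (cx,cy)=(1.0000,0.0000)
member 6 (3-4): L=5.6287, (cx,cy)=(0.3763,-0.9265)
member 7 (3-5): L=3.8600, (cx,cy)=(0.9997,-0.0225)
member 8 (4-5): L=5.4155, (cx,cy)=(0.3215,0.9469)
solve A·x = −loads:
  F[0-1] = -383.6229 N (compression)
  F[0-2] = -654.1643 N (compression)
  F[1-2] = +346.9508 N (tension)
  F[1-3] = -287.7256 N (compression)
  F[2-3] = +434.1554 N (tension)
  F[2-4] = +155.5917 N (tension)
  F[3-4] = -413.4926 N (compression)
  F[3-5] = -0.0000 N (compression)
  F[4-5] = +0.0000 N (tension)
  Rx@0 = +807.6100 N
  Ry@0 = +351.5977 N
  Ry@4 = +383.1023 N

155.592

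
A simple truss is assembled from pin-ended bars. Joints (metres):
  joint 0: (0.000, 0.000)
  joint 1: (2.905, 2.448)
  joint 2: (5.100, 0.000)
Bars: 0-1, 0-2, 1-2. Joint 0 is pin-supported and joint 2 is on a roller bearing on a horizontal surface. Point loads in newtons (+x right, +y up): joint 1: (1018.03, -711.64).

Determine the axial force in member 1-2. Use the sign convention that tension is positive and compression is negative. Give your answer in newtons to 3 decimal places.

N=3 nodes, M=3 members, R=3 reactions → 2N=6, M+R=6
member 0 (0-1): L=3.7989, (cx,cy)=(0.7647,0.6444)
member 1 (0-2): L=5.1000, (cx,cy)=(1.0000,0.0000)
member 2 (1-2): L=3.2880, (cx,cy)=(0.6676,-0.7445)
solve A·x = −loads:
  F[0-1] = +283.0098 N (tension)
  F[0-2] = +801.6145 N (tension)
  F[1-2] = -1200.7664 N (compression)
  Rx@0 = -1018.0300 N
  Ry@0 = -182.3701 N
  Ry@2 = +894.0101 N

-1200.766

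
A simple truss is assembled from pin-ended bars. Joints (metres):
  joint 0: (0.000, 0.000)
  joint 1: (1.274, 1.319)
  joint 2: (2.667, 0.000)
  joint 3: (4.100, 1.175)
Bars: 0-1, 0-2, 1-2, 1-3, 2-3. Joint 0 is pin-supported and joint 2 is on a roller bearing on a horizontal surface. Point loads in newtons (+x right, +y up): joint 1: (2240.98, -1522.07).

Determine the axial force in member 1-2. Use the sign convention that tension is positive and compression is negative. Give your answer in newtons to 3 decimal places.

N=4 nodes, M=5 members, R=3 reactions → 2N=8, M+R=8
member 0 (0-1): L=1.8338, (cx,cy)=(0.6947,0.7193)
member 1 (0-2): L=2.6670, (cx,cy)=(1.0000,0.0000)
member 2 (1-2): L=1.9184, (cx,cy)=(0.7261,-0.6876)
member 3 (1-3): L=2.8297, (cx,cy)=(0.9987,-0.0509)
member 4 (2-3): L=1.8531, (cx,cy)=(0.7733,0.6341)
solve A·x = −loads:
  F[0-1] = +435.6004 N (tension)
  F[0-2] = +1938.3550 N (tension)
  F[1-2] = -2669.4298 N (compression)
  F[1-3] = -0.0000 N (compression)
  F[2-3] = +0.0000 N (tension)
  Rx@0 = -2240.9800 N
  Ry@0 = -313.3143 N
  Ry@2 = +1835.3843 N

-2669.430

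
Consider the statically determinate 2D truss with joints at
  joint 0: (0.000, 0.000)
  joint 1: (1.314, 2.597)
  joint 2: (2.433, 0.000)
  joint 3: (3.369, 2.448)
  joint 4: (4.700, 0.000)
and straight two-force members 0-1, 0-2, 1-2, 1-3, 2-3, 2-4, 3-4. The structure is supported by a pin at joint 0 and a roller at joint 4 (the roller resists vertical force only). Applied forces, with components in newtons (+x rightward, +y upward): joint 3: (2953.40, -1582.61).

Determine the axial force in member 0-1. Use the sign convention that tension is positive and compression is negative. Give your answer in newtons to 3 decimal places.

N=5 nodes, M=7 members, R=3 reactions → 2N=10, M+R=10
member 0 (0-1): L=2.9105, (cx,cy)=(0.4515,0.8923)
member 1 (0-2): L=2.4330, (cx,cy)=(1.0000,0.0000)
member 2 (1-2): L=2.8278, (cx,cy)=(0.3957,-0.9184)
member 3 (1-3): L=2.0604, (cx,cy)=(0.9974,-0.0723)
member 4 (2-3): L=2.6208, (cx,cy)=(0.3571,0.9341)
member 5 (2-4): L=2.2670, (cx,cy)=(1.0000,0.0000)
member 6 (3-4): L=2.7864, (cx,cy)=(0.4777,-0.8785)
solve A·x = −loads:
  F[0-1] = +1221.6922 N (tension)
  F[0-2] = +2401.8439 N (tension)
  F[1-2] = -1270.2168 N (compression)
  F[1-3] = +1056.9623 N (tension)
  F[2-3] = +1248.8979 N (tension)
  F[2-4] = +1453.1768 N (tension)
  F[3-4] = -3042.2197 N (compression)
  Rx@0 = -2953.4000 N
  Ry@0 = -1090.0998 N
  Ry@4 = +2672.7098 N

1221.692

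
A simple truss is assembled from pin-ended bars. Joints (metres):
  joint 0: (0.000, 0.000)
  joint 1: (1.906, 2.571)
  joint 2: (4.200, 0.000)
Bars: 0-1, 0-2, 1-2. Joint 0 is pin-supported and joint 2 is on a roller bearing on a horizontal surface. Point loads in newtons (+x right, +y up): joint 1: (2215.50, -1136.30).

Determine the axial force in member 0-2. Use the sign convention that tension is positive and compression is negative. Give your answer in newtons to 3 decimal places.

1670.191

N=3 nodes, M=3 members, R=3 reactions → 2N=6, M+R=6
member 0 (0-1): L=3.2004, (cx,cy)=(0.5955,0.8033)
member 1 (0-2): L=4.2000, (cx,cy)=(1.0000,0.0000)
member 2 (1-2): L=3.4456, (cx,cy)=(0.6658,-0.7462)
solve A·x = −loads:
  F[0-1] = +915.6525 N (tension)
  F[0-2] = +1670.1911 N (tension)
  F[1-2] = -2508.6693 N (compression)
  Rx@0 = -2215.5000 N
  Ry@0 = -735.5663 N
  Ry@2 = +1871.8663 N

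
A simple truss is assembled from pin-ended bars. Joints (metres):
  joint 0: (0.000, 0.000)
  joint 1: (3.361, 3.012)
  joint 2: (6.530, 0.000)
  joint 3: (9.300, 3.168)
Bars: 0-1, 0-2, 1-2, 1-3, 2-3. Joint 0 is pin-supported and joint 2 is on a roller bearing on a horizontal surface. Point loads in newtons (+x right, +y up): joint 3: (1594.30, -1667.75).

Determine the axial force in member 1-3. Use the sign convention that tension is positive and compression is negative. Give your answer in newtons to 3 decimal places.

N=4 nodes, M=5 members, R=3 reactions → 2N=8, M+R=8
member 0 (0-1): L=4.5131, (cx,cy)=(0.7447,0.6674)
member 1 (0-2): L=6.5300, (cx,cy)=(1.0000,0.0000)
member 2 (1-2): L=4.3720, (cx,cy)=(0.7248,-0.6889)
member 3 (1-3): L=5.9410, (cx,cy)=(0.9997,0.0263)
member 4 (2-3): L=4.2082, (cx,cy)=(0.6582,0.7528)
solve A·x = −loads:
  F[0-1] = +2218.9928 N (tension)
  F[0-2] = -58.2144 N (compression)
  F[1-2] = -2030.4926 N (compression)
  F[1-3] = +3125.3617 N (tension)
  F[2-3] = -2324.3722 N (compression)
  Rx@0 = -1594.3000 N
  Ry@0 = -1480.9204 N
  Ry@2 = +3148.6704 N

3125.362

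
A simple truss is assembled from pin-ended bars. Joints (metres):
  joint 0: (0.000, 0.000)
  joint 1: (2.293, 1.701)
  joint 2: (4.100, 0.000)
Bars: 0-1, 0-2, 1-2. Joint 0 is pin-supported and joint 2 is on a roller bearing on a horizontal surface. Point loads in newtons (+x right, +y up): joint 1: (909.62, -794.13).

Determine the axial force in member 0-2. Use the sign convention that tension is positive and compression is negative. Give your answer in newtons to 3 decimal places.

N=3 nodes, M=3 members, R=3 reactions → 2N=6, M+R=6
member 0 (0-1): L=2.8550, (cx,cy)=(0.8031,0.5958)
member 1 (0-2): L=4.1000, (cx,cy)=(1.0000,0.0000)
member 2 (1-2): L=2.4817, (cx,cy)=(0.7281,-0.6854)
solve A·x = −loads:
  F[0-1] = +45.9611 N (tension)
  F[0-2] = +872.7067 N (tension)
  F[1-2] = -1198.5411 N (compression)
  Rx@0 = -909.6200 N
  Ry@0 = -27.3831 N
  Ry@2 = +821.5131 N

872.707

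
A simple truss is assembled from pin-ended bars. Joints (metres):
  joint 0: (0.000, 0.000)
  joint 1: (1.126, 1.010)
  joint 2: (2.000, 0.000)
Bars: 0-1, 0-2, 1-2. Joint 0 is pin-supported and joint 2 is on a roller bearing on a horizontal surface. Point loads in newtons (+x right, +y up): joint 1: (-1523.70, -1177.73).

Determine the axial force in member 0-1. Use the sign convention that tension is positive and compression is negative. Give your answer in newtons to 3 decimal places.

-1923.161

N=3 nodes, M=3 members, R=3 reactions → 2N=6, M+R=6
member 0 (0-1): L=1.5126, (cx,cy)=(0.7444,0.6677)
member 1 (0-2): L=2.0000, (cx,cy)=(1.0000,0.0000)
member 2 (1-2): L=1.3357, (cx,cy)=(0.6544,-0.7562)
solve A·x = −loads:
  F[0-1] = -1923.1606 N (compression)
  F[0-2] = -92.0785 N (compression)
  F[1-2] = +140.7153 N (tension)
  Rx@0 = +1523.7000 N
  Ry@0 = +1284.1365 N
  Ry@2 = -106.4065 N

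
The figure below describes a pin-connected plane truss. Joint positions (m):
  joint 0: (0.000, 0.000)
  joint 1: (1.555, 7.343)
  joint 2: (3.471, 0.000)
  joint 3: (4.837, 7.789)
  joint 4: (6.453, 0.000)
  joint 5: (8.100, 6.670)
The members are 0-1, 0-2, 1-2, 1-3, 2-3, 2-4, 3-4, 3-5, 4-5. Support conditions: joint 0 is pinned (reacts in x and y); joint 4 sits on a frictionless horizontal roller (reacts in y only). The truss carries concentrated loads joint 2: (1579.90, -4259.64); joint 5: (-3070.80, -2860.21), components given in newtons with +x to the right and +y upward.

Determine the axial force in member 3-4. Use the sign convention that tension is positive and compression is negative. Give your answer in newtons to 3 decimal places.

919.592

N=6 nodes, M=9 members, R=3 reactions → 2N=12, M+R=12
member 0 (0-1): L=7.5058, (cx,cy)=(0.2072,0.9783)
member 1 (0-2): L=3.4710, (cx,cy)=(1.0000,0.0000)
member 2 (1-2): L=7.5889, (cx,cy)=(0.2525,-0.9676)
member 3 (1-3): L=3.3122, (cx,cy)=(0.9909,0.1347)
member 4 (2-3): L=7.9079, (cx,cy)=(0.1727,0.9850)
member 5 (2-4): L=2.9820, (cx,cy)=(1.0000,0.0000)
member 6 (3-4): L=7.9549, (cx,cy)=(0.2031,-0.9791)
member 7 (3-5): L=3.4495, (cx,cy)=(0.9459,-0.3244)
member 8 (4-5): L=6.8703, (cx,cy)=(0.2397,0.9708)
solve A·x = −loads:
  F[0-1] = -4510.3311 N (compression)
  F[0-2] = -556.4860 N (compression)
  F[1-2] = +4277.3153 N (tension)
  F[1-3] = -2032.8456 N (compression)
  F[2-3] = +122.7407 N (tension)
  F[2-4] = -1077.6706 N (compression)
  F[3-4] = +919.5924 N (tension)
  F[3-5] = -2304.5647 N (compression)
  F[4-5] = -3716.1511 N (compression)
  Rx@0 = +1490.9000 N
  Ry@0 = +4412.4774 N
  Ry@4 = +2707.3726 N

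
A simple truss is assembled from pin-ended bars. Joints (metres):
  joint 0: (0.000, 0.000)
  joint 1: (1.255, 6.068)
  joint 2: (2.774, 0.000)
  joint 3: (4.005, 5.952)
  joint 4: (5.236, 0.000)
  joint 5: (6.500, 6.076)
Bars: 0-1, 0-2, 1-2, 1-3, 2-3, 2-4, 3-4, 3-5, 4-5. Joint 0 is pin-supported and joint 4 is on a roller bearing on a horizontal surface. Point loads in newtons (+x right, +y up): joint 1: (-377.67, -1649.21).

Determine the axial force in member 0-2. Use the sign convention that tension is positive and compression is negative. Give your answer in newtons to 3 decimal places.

N=6 nodes, M=9 members, R=3 reactions → 2N=12, M+R=12
member 0 (0-1): L=6.1964, (cx,cy)=(0.2025,0.9793)
member 1 (0-2): L=2.7740, (cx,cy)=(1.0000,0.0000)
member 2 (1-2): L=6.2552, (cx,cy)=(0.2428,-0.9701)
member 3 (1-3): L=2.7524, (cx,cy)=(0.9991,-0.0421)
member 4 (2-3): L=6.0780, (cx,cy)=(0.2025,0.9793)
member 5 (2-4): L=2.4620, (cx,cy)=(1.0000,0.0000)
member 6 (3-4): L=6.0780, (cx,cy)=(0.2025,-0.9793)
member 7 (3-5): L=2.4981, (cx,cy)=(0.9988,0.0496)
member 8 (4-5): L=6.2061, (cx,cy)=(0.2037,0.9790)
solve A·x = −loads:
  F[0-1] = -1727.3986 N (compression)
  F[0-2] = -27.8092 N (compression)
  F[1-2] = +42.9400 N (tension)
  F[1-3] = +17.3972 N (tension)
  F[2-3] = -42.5363 N (compression)
  F[2-4] = -8.7667 N (compression)
  F[3-4] = +43.2850 N (tension)
  F[3-5] = +0.0000 N (tension)
  F[4-5] = -0.0000 N (compression)
  Rx@0 = +377.6700 N
  Ry@0 = +1691.5979 N
  Ry@4 = -42.3879 N

-27.809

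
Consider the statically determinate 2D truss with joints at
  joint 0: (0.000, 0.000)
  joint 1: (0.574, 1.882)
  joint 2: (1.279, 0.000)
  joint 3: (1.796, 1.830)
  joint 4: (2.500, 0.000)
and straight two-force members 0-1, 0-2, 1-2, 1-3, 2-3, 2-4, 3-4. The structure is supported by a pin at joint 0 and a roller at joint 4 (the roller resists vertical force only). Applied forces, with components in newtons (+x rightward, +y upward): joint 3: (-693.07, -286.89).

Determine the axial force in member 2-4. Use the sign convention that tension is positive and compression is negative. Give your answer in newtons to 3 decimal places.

-115.881

N=5 nodes, M=7 members, R=3 reactions → 2N=10, M+R=10
member 0 (0-1): L=1.9676, (cx,cy)=(0.2917,0.9565)
member 1 (0-2): L=1.2790, (cx,cy)=(1.0000,0.0000)
member 2 (1-2): L=2.0097, (cx,cy)=(0.3508,-0.9365)
member 3 (1-3): L=1.2231, (cx,cy)=(0.9991,-0.0425)
member 4 (2-3): L=1.9016, (cx,cy)=(0.2719,0.9623)
member 5 (2-4): L=1.2210, (cx,cy)=(1.0000,0.0000)
member 6 (3-4): L=1.9607, (cx,cy)=(0.3590,-0.9333)
solve A·x = −loads:
  F[0-1] = -614.8611 N (compression)
  F[0-2] = -513.6979 N (compression)
  F[1-2] = +646.4814 N (tension)
  F[1-3] = -406.5229 N (compression)
  F[2-3] = -629.0946 N (compression)
  F[2-4] = -115.8813 N (compression)
  F[3-4] = +322.7464 N (tension)
  Rx@0 = +693.0700 N
  Ry@0 = +588.1155 N
  Ry@4 = -301.2255 N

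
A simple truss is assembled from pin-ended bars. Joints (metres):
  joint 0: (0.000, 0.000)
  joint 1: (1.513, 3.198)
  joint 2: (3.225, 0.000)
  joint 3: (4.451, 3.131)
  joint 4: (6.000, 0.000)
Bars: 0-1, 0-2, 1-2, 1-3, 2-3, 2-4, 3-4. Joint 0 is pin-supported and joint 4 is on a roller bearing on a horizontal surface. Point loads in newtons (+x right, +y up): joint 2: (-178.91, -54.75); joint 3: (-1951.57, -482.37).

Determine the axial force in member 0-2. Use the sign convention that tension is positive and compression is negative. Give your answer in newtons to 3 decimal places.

-1577.772

N=5 nodes, M=7 members, R=3 reactions → 2N=10, M+R=10
member 0 (0-1): L=3.5378, (cx,cy)=(0.4277,0.9039)
member 1 (0-2): L=3.2250, (cx,cy)=(1.0000,0.0000)
member 2 (1-2): L=3.6274, (cx,cy)=(0.4720,-0.8816)
member 3 (1-3): L=2.9388, (cx,cy)=(0.9997,-0.0228)
member 4 (2-3): L=3.3625, (cx,cy)=(0.3646,0.9312)
member 5 (2-4): L=2.7750, (cx,cy)=(1.0000,0.0000)
member 6 (3-4): L=3.4932, (cx,cy)=(0.4434,-0.8963)
solve A·x = −loads:
  F[0-1] = -1292.3967 N (compression)
  F[0-2] = -1577.7723 N (compression)
  F[1-2] = +1355.9668 N (tension)
  F[1-3] = -1192.9816 N (compression)
  F[2-3] = -1225.0281 N (compression)
  F[2-4] = -312.2380 N (compression)
  F[3-4] = +704.1414 N (tension)
  Rx@0 = +2130.4800 N
  Ry@0 = +1168.2480 N
  Ry@4 = -631.1280 N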